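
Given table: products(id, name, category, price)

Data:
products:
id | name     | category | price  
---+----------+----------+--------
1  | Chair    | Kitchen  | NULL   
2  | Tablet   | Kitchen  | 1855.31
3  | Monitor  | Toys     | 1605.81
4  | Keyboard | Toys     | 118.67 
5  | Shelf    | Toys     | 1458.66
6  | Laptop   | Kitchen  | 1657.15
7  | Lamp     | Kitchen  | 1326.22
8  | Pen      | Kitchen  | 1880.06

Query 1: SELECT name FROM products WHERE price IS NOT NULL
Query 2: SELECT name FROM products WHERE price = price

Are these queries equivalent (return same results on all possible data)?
Yes, equivalent

Both queries return: [('Keyboard',), ('Lamp',), ('Laptop',), ('Monitor',), ('Pen',), ('Shelf',), ('Tablet',)]

Reason: IS NOT NULL vs self-equality (both exclude NULLs)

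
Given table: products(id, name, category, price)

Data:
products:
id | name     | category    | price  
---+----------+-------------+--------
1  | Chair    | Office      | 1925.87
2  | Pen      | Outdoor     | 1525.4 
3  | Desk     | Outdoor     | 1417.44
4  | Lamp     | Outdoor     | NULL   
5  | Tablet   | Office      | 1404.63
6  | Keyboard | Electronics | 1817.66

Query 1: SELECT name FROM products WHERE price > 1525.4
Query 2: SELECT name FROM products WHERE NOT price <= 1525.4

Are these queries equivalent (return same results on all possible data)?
Yes, equivalent

Both queries return: [('Chair',), ('Keyboard',)]

Reason: Both filter price > 1525.4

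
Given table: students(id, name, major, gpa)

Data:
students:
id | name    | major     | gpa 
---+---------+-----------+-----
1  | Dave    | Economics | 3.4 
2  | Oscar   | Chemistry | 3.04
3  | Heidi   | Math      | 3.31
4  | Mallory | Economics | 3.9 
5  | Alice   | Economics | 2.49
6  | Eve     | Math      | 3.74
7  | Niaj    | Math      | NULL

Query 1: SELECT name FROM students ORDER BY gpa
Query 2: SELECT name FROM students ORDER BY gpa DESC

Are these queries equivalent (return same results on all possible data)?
No, not equivalent

Query 1 returns: [('Niaj',), ('Alice',), ('Oscar',), ('Heidi',), ('Dave',), ('Eve',), ('Mallory',)]
Query 2 returns: [('Mallory',), ('Eve',), ('Dave',), ('Heidi',), ('Oscar',), ('Alice',), ('Niaj',)]

Reason: ASC vs DESC gives opposite ordering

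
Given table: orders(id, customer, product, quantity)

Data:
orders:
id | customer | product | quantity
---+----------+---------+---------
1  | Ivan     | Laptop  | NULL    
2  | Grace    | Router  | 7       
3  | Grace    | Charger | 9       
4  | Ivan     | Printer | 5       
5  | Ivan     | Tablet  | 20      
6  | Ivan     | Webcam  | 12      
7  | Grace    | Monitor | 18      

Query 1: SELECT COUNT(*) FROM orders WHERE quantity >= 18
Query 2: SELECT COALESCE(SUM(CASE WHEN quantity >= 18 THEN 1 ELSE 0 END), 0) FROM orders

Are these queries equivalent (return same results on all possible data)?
Yes, equivalent

Both queries return: [(2,)]

Reason: COUNT with WHERE vs conditional SUM (COALESCE handles empty-table NULL)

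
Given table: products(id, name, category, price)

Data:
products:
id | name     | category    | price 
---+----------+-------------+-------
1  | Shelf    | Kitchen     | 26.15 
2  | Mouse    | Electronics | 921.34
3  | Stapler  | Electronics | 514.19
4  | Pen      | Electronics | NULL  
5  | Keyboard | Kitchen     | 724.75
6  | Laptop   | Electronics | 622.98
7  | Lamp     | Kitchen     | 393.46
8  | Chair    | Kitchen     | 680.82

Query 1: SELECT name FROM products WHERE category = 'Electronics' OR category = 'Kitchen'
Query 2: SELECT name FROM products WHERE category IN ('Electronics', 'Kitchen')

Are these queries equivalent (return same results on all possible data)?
Yes, equivalent

Both queries return: [('Chair',), ('Keyboard',), ('Lamp',), ('Laptop',), ('Mouse',), ('Pen',), ('Shelf',), ('Stapler',)]

Reason: OR vs IN are equivalent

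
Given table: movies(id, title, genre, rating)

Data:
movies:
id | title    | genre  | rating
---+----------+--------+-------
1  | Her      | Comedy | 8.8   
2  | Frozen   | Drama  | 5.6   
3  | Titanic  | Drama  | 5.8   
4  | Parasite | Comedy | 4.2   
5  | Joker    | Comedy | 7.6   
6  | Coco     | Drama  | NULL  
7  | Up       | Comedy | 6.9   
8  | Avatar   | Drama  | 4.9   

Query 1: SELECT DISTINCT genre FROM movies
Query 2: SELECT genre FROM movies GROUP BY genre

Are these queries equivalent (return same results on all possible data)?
Yes, equivalent

Both queries return: [('Comedy',), ('Drama',)]

Reason: Both get unique genres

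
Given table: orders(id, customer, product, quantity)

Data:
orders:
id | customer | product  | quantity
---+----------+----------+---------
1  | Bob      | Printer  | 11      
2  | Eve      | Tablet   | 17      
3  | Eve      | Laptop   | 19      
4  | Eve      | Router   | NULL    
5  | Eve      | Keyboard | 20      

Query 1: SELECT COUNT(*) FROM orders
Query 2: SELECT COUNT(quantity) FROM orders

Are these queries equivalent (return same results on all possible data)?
No, not equivalent

Query 1 returns: [(5,)]
Query 2 returns: [(4,)]

Reason: COUNT(*) includes NULLs, COUNT(column) excludes them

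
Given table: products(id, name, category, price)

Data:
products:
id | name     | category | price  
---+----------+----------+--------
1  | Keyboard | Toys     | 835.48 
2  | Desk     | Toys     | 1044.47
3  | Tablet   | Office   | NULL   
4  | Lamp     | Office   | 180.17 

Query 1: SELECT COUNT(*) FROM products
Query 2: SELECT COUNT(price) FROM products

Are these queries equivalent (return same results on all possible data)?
No, not equivalent

Query 1 returns: [(4,)]
Query 2 returns: [(3,)]

Reason: COUNT(*) includes NULLs, COUNT(column) excludes them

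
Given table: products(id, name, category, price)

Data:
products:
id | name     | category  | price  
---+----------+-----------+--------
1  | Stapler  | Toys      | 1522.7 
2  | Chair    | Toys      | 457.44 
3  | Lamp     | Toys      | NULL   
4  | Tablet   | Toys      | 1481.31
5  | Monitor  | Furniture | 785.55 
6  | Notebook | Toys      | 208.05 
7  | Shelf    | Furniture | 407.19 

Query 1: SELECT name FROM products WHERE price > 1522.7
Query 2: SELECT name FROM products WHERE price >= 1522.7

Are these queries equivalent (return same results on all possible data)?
No, not equivalent

Query 1 returns: []
Query 2 returns: [('Stapler',)]

Reason: > vs >= gives different results when price = 1522.7 exists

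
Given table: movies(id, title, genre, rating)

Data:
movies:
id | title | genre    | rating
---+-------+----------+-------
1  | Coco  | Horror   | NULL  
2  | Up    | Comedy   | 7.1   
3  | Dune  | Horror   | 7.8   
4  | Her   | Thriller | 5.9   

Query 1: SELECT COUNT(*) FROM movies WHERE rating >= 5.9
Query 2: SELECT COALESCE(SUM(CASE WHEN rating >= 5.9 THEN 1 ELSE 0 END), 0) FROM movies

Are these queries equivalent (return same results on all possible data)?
Yes, equivalent

Both queries return: [(3,)]

Reason: COUNT with WHERE vs conditional SUM (COALESCE handles empty-table NULL)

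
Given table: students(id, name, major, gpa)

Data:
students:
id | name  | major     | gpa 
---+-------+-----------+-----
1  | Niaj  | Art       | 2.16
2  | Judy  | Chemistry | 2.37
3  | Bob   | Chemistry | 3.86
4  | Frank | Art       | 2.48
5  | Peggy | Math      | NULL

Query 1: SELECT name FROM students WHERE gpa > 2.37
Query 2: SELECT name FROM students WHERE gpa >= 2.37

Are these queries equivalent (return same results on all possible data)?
No, not equivalent

Query 1 returns: [('Bob',), ('Frank',)]
Query 2 returns: [('Judy',), ('Bob',), ('Frank',)]

Reason: > vs >= gives different results when gpa = 2.37 exists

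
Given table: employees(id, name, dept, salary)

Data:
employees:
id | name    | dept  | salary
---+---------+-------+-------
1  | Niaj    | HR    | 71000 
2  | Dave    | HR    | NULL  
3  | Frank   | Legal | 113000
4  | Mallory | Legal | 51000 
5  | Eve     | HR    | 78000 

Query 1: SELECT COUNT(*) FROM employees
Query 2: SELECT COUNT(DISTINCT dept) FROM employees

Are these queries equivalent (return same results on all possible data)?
No, not equivalent

Query 1 returns: [(5,)]
Query 2 returns: [(2,)]

Reason: COUNT(*) counts rows, COUNT(DISTINCT dept) counts unique depts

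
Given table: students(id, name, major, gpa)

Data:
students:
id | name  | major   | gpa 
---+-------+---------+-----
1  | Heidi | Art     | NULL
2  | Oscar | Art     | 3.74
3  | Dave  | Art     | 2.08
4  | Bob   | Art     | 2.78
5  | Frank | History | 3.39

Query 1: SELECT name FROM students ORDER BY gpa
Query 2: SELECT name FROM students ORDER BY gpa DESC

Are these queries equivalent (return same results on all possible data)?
No, not equivalent

Query 1 returns: [('Heidi',), ('Dave',), ('Bob',), ('Frank',), ('Oscar',)]
Query 2 returns: [('Oscar',), ('Frank',), ('Bob',), ('Dave',), ('Heidi',)]

Reason: ASC vs DESC gives opposite ordering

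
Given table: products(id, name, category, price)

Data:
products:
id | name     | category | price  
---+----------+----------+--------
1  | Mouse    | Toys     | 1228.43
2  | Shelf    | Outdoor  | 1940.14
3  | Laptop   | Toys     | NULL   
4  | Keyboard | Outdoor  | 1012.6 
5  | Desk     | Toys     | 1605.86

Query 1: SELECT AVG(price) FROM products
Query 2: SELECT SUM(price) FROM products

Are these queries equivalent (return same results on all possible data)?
No, not equivalent

Query 1 returns: [(1446.7575,)]
Query 2 returns: [(5787.03,)]

Reason: AVG vs SUM give different aggregate values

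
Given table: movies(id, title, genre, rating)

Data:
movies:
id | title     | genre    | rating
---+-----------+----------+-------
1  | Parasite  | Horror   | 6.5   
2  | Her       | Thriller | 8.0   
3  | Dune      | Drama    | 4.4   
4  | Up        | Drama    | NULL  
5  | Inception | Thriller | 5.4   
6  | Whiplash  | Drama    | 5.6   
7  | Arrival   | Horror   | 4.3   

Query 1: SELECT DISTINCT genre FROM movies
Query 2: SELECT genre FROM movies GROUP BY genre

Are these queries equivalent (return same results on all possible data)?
Yes, equivalent

Both queries return: [('Drama',), ('Horror',), ('Thriller',)]

Reason: Both get unique genres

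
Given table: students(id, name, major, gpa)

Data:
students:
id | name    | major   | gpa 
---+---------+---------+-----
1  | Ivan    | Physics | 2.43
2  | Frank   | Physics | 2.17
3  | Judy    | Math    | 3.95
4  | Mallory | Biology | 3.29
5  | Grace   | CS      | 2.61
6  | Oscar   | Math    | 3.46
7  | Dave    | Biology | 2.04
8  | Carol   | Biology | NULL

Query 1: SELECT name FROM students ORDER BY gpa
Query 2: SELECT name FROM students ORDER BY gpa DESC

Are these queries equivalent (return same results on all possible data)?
No, not equivalent

Query 1 returns: [('Carol',), ('Dave',), ('Frank',), ('Ivan',), ('Grace',), ('Mallory',), ('Oscar',), ('Judy',)]
Query 2 returns: [('Judy',), ('Oscar',), ('Mallory',), ('Grace',), ('Ivan',), ('Frank',), ('Dave',), ('Carol',)]

Reason: ASC vs DESC gives opposite ordering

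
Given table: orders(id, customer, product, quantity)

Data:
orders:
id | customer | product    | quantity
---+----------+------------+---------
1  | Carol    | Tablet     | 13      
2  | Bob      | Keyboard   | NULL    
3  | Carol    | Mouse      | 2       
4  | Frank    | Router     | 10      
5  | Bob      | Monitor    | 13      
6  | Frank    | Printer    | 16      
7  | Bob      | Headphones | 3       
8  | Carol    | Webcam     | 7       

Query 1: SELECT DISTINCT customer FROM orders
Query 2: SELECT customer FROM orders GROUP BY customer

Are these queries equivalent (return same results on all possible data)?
Yes, equivalent

Both queries return: [('Bob',), ('Carol',), ('Frank',)]

Reason: Both get unique customers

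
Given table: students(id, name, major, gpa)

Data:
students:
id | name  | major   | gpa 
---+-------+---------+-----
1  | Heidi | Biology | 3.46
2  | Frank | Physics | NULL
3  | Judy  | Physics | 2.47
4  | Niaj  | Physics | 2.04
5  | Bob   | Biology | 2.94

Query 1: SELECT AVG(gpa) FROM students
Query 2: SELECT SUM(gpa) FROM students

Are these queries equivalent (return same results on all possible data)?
No, not equivalent

Query 1 returns: [(2.7275,)]
Query 2 returns: [(10.91,)]

Reason: AVG vs SUM give different aggregate values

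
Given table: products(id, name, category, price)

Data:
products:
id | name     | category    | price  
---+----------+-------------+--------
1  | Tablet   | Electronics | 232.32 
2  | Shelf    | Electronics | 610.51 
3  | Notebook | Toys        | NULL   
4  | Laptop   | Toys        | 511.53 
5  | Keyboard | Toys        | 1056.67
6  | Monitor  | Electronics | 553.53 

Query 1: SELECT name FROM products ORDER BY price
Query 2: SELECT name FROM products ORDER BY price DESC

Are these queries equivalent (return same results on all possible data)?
No, not equivalent

Query 1 returns: [('Notebook',), ('Tablet',), ('Laptop',), ('Monitor',), ('Shelf',), ('Keyboard',)]
Query 2 returns: [('Keyboard',), ('Shelf',), ('Monitor',), ('Laptop',), ('Tablet',), ('Notebook',)]

Reason: ASC vs DESC gives opposite ordering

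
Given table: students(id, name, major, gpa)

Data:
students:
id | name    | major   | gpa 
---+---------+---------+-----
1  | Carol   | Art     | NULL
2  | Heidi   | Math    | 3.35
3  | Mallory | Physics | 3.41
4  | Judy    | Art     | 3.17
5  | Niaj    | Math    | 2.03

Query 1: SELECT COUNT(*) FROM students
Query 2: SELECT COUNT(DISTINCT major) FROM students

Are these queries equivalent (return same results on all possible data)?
No, not equivalent

Query 1 returns: [(5,)]
Query 2 returns: [(3,)]

Reason: COUNT(*) counts rows, COUNT(DISTINCT major) counts unique majors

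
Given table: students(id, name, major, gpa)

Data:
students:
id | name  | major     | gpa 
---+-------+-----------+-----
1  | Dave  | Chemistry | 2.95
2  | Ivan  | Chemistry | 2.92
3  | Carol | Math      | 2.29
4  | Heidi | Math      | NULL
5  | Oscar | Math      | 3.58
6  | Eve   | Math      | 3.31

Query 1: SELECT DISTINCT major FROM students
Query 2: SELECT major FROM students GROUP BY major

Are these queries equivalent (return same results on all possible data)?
Yes, equivalent

Both queries return: [('Chemistry',), ('Math',)]

Reason: Both get unique majors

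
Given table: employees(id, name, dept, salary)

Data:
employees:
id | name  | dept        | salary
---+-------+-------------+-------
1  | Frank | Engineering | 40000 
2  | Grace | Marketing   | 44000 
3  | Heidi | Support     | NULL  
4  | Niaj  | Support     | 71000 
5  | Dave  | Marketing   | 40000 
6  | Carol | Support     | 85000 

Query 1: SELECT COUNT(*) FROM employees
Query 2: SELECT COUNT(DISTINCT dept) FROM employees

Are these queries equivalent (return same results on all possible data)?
No, not equivalent

Query 1 returns: [(6,)]
Query 2 returns: [(3,)]

Reason: COUNT(*) counts rows, COUNT(DISTINCT dept) counts unique depts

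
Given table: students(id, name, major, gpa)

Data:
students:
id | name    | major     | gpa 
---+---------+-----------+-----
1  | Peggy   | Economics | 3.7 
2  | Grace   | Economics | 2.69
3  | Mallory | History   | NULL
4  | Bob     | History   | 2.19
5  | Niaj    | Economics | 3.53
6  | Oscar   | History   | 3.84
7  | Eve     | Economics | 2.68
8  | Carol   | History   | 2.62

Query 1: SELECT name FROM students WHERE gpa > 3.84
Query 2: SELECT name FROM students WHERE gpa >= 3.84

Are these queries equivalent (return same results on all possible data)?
No, not equivalent

Query 1 returns: []
Query 2 returns: [('Oscar',)]

Reason: > vs >= gives different results when gpa = 3.84 exists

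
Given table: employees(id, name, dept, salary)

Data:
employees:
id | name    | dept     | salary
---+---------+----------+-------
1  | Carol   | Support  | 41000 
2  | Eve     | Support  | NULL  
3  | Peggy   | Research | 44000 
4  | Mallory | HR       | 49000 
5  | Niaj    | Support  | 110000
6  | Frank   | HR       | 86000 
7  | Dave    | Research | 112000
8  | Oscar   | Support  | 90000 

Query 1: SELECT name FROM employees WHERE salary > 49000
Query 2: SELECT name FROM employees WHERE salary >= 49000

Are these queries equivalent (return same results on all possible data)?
No, not equivalent

Query 1 returns: [('Niaj',), ('Frank',), ('Dave',), ('Oscar',)]
Query 2 returns: [('Mallory',), ('Niaj',), ('Frank',), ('Dave',), ('Oscar',)]

Reason: > vs >= gives different results when salary = 49000 exists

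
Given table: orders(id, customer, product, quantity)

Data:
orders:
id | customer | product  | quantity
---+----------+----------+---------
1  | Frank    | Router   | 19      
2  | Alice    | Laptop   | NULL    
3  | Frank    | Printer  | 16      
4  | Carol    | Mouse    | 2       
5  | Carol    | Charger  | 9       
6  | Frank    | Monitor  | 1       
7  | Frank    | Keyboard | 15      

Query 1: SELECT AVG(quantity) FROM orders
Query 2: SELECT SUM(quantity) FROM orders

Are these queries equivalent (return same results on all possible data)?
No, not equivalent

Query 1 returns: [(10.333333333333334,)]
Query 2 returns: [(62,)]

Reason: AVG vs SUM give different aggregate values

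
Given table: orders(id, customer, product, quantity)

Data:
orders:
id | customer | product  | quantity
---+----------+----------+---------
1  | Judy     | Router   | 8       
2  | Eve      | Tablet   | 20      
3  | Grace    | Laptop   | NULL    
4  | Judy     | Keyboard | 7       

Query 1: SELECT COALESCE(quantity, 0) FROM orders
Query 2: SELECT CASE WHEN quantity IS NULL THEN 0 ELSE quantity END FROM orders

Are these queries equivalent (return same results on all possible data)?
Yes, equivalent

Both queries return: [(0,), (7,), (8,), (20,)]

Reason: COALESCE vs CASE for NULL handling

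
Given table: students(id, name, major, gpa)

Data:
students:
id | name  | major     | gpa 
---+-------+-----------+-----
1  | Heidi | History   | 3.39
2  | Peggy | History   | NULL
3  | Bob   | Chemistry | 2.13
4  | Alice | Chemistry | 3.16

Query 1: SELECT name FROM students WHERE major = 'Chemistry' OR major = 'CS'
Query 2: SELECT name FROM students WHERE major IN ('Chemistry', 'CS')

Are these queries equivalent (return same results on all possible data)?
Yes, equivalent

Both queries return: [('Alice',), ('Bob',)]

Reason: OR vs IN are equivalent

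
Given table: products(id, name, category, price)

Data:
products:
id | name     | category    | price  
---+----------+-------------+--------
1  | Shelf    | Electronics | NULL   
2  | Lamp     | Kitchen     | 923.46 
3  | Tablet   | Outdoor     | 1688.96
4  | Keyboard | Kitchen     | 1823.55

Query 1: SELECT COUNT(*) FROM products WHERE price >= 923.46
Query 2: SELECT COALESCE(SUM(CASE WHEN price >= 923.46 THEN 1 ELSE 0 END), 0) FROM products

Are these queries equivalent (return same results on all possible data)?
Yes, equivalent

Both queries return: [(3,)]

Reason: COUNT with WHERE vs conditional SUM (COALESCE handles empty-table NULL)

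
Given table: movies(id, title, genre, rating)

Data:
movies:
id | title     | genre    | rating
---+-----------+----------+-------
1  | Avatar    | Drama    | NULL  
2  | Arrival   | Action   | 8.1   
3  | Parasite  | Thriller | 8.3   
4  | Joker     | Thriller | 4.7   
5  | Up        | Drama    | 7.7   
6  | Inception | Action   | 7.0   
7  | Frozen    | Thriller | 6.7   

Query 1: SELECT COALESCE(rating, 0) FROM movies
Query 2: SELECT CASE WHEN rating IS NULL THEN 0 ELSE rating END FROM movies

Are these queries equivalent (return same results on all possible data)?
Yes, equivalent

Both queries return: [(0,), (4.7,), (6.7,), (7.0,), (7.7,), (8.1,), (8.3,)]

Reason: COALESCE vs CASE for NULL handling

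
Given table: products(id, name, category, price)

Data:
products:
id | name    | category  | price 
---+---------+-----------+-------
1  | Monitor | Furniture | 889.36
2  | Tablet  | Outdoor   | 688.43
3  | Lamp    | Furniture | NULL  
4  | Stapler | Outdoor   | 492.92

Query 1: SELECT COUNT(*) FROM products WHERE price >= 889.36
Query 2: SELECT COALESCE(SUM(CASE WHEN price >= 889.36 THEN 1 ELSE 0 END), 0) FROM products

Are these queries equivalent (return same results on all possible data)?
Yes, equivalent

Both queries return: [(1,)]

Reason: COUNT with WHERE vs conditional SUM (COALESCE handles empty-table NULL)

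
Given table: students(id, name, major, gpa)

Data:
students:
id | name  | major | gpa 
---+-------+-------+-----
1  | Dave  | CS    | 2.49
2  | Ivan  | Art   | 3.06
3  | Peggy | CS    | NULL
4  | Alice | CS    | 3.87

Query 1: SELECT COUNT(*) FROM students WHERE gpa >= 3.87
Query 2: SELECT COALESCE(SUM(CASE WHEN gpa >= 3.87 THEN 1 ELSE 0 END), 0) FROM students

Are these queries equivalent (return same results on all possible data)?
Yes, equivalent

Both queries return: [(1,)]

Reason: COUNT with WHERE vs conditional SUM (COALESCE handles empty-table NULL)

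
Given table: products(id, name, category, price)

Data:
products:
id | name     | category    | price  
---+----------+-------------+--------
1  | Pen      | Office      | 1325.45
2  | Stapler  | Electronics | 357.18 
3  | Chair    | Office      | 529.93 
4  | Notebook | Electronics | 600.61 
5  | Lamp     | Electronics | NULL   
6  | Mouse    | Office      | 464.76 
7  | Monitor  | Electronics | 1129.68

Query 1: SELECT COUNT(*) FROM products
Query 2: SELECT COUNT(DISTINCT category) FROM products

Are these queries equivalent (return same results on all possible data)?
No, not equivalent

Query 1 returns: [(7,)]
Query 2 returns: [(2,)]

Reason: COUNT(*) counts rows, COUNT(DISTINCT category) counts unique categorys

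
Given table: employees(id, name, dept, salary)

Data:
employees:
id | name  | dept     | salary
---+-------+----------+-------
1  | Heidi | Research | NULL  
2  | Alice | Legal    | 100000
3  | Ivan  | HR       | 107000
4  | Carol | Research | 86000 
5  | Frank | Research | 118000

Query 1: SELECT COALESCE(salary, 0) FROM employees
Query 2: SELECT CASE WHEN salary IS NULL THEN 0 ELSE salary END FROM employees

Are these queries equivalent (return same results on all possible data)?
Yes, equivalent

Both queries return: [(0,), (86000,), (100000,), (107000,), (118000,)]

Reason: COALESCE vs CASE for NULL handling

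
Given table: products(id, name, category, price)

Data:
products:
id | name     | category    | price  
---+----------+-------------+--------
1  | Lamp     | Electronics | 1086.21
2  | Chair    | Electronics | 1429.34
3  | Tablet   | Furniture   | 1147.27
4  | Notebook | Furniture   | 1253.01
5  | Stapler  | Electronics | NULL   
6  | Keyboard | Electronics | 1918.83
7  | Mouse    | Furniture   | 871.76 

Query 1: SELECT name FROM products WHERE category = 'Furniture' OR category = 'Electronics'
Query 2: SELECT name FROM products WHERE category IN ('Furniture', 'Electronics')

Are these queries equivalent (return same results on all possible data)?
Yes, equivalent

Both queries return: [('Chair',), ('Keyboard',), ('Lamp',), ('Mouse',), ('Notebook',), ('Stapler',), ('Tablet',)]

Reason: OR vs IN are equivalent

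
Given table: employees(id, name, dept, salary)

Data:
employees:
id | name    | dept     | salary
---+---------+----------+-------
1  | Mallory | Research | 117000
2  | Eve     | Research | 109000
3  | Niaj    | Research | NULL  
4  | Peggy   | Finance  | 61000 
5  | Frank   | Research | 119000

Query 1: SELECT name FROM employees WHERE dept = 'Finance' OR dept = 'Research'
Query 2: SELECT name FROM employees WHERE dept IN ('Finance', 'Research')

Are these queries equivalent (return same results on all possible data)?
Yes, equivalent

Both queries return: [('Eve',), ('Frank',), ('Mallory',), ('Niaj',), ('Peggy',)]

Reason: OR vs IN are equivalent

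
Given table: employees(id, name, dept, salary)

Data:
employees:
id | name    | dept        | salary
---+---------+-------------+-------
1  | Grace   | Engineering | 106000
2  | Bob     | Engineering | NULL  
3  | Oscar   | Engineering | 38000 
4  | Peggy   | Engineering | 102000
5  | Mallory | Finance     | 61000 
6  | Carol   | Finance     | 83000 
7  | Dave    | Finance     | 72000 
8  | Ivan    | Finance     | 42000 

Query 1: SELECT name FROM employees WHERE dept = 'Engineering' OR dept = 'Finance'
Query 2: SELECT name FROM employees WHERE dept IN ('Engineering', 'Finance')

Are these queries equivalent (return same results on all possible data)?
Yes, equivalent

Both queries return: [('Bob',), ('Carol',), ('Dave',), ('Grace',), ('Ivan',), ('Mallory',), ('Oscar',), ('Peggy',)]

Reason: OR vs IN are equivalent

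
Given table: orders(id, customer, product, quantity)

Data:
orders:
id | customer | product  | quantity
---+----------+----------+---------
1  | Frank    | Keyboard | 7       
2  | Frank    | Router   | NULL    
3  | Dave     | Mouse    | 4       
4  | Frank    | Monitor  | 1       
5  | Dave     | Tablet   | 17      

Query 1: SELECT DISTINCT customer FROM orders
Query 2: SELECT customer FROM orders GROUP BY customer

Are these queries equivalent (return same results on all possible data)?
Yes, equivalent

Both queries return: [('Dave',), ('Frank',)]

Reason: Both get unique customers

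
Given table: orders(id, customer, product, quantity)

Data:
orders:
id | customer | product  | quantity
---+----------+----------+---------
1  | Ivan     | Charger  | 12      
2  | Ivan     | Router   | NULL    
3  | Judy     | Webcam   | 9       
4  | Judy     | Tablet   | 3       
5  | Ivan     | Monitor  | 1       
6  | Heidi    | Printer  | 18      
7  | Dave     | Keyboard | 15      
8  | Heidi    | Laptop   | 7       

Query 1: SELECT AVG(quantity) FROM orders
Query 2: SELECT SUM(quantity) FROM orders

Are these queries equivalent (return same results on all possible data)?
No, not equivalent

Query 1 returns: [(9.285714285714286,)]
Query 2 returns: [(65,)]

Reason: AVG vs SUM give different aggregate values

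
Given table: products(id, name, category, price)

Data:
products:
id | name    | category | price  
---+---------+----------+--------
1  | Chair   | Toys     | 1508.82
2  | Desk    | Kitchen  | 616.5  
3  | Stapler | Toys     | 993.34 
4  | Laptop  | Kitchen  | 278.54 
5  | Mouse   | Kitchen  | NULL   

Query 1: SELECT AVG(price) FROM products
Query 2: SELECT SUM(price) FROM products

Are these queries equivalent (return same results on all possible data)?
No, not equivalent

Query 1 returns: [(849.3,)]
Query 2 returns: [(3397.2,)]

Reason: AVG vs SUM give different aggregate values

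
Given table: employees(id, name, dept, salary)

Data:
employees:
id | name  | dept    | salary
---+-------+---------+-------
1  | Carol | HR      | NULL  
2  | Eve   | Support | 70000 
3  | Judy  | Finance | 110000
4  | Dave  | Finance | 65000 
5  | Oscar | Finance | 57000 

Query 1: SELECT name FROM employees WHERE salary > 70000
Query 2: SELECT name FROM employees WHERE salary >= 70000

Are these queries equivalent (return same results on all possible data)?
No, not equivalent

Query 1 returns: [('Judy',)]
Query 2 returns: [('Eve',), ('Judy',)]

Reason: > vs >= gives different results when salary = 70000 exists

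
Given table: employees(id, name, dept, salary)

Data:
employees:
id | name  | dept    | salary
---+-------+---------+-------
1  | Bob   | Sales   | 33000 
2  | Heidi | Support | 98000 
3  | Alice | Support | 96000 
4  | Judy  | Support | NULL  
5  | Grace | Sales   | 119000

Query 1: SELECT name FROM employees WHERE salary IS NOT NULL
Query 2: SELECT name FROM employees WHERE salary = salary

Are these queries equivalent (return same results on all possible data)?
Yes, equivalent

Both queries return: [('Alice',), ('Bob',), ('Grace',), ('Heidi',)]

Reason: IS NOT NULL vs self-equality (both exclude NULLs)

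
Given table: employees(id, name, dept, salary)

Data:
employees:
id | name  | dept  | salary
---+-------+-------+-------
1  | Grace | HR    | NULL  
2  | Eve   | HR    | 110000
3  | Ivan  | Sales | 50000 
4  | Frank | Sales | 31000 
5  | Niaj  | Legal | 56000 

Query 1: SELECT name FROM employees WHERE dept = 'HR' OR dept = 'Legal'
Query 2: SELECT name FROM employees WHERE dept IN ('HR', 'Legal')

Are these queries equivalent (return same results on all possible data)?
Yes, equivalent

Both queries return: [('Eve',), ('Grace',), ('Niaj',)]

Reason: OR vs IN are equivalent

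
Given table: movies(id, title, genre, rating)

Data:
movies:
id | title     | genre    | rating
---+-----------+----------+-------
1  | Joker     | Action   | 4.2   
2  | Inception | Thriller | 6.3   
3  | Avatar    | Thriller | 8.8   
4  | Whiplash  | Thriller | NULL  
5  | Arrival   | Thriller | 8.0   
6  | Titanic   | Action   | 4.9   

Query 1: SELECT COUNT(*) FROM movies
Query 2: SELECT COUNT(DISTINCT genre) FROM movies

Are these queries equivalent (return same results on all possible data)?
No, not equivalent

Query 1 returns: [(6,)]
Query 2 returns: [(2,)]

Reason: COUNT(*) counts rows, COUNT(DISTINCT genre) counts unique genres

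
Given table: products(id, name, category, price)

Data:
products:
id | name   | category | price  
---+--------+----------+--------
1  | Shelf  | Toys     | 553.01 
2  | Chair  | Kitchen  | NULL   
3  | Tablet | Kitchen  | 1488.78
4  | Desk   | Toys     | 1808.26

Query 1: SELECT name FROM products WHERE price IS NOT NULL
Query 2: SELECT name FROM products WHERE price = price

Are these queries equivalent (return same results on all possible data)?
Yes, equivalent

Both queries return: [('Desk',), ('Shelf',), ('Tablet',)]

Reason: IS NOT NULL vs self-equality (both exclude NULLs)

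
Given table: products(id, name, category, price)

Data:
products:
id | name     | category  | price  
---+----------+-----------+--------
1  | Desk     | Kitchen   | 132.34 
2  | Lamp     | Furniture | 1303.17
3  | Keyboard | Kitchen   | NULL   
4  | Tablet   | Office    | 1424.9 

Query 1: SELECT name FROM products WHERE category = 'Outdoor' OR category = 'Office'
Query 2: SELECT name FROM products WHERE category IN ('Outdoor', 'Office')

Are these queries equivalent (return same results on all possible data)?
Yes, equivalent

Both queries return: [('Tablet',)]

Reason: OR vs IN are equivalent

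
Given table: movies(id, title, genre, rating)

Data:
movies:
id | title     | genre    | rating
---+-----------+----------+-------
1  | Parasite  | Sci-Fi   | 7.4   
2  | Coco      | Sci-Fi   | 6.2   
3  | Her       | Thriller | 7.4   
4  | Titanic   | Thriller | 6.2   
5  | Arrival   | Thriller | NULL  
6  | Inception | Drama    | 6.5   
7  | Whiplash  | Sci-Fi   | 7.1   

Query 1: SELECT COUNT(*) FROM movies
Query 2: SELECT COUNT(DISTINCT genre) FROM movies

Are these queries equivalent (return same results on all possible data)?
No, not equivalent

Query 1 returns: [(7,)]
Query 2 returns: [(3,)]

Reason: COUNT(*) counts rows, COUNT(DISTINCT genre) counts unique genres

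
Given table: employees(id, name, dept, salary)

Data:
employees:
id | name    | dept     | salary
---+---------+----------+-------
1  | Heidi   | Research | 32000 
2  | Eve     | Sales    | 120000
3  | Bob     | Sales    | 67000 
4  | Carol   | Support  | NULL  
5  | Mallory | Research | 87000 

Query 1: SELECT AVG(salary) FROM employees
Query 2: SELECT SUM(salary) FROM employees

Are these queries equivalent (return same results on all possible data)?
No, not equivalent

Query 1 returns: [(76500.0,)]
Query 2 returns: [(306000,)]

Reason: AVG vs SUM give different aggregate values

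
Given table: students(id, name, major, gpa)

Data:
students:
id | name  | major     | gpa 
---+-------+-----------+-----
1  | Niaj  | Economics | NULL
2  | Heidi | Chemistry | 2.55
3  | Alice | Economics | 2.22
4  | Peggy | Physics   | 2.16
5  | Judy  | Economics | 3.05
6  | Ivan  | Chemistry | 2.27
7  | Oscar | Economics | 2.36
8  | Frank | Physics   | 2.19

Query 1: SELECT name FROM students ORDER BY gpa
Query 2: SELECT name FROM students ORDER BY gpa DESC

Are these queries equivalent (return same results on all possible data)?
No, not equivalent

Query 1 returns: [('Niaj',), ('Peggy',), ('Frank',), ('Alice',), ('Ivan',), ('Oscar',), ('Heidi',), ('Judy',)]
Query 2 returns: [('Judy',), ('Heidi',), ('Oscar',), ('Ivan',), ('Alice',), ('Frank',), ('Peggy',), ('Niaj',)]

Reason: ASC vs DESC gives opposite ordering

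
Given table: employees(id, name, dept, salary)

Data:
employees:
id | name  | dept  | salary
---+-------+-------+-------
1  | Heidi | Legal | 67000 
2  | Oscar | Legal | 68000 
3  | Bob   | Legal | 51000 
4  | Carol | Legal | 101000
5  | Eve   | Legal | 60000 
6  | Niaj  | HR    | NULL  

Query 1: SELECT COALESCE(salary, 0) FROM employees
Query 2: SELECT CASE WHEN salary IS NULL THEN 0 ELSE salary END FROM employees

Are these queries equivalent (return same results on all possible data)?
Yes, equivalent

Both queries return: [(0,), (51000,), (60000,), (67000,), (68000,), (101000,)]

Reason: COALESCE vs CASE for NULL handling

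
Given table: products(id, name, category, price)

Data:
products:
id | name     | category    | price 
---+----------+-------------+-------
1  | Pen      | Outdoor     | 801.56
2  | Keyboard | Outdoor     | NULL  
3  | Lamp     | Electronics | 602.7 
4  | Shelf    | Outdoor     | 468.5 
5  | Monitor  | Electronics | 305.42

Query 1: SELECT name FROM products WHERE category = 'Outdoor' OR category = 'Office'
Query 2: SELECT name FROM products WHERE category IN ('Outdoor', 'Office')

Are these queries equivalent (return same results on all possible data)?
Yes, equivalent

Both queries return: [('Keyboard',), ('Pen',), ('Shelf',)]

Reason: OR vs IN are equivalent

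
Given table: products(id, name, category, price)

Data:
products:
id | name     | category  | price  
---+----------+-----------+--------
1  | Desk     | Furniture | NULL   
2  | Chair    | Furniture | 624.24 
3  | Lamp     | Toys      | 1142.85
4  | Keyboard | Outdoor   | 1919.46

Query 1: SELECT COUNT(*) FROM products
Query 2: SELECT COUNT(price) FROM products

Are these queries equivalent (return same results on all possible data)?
No, not equivalent

Query 1 returns: [(4,)]
Query 2 returns: [(3,)]

Reason: COUNT(*) includes NULLs, COUNT(column) excludes them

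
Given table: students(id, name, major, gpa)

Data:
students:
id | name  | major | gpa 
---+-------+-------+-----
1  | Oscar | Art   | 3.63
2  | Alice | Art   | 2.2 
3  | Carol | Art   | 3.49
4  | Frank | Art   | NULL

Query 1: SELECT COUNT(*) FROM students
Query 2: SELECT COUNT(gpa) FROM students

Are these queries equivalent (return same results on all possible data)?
No, not equivalent

Query 1 returns: [(4,)]
Query 2 returns: [(3,)]

Reason: COUNT(*) includes NULLs, COUNT(column) excludes them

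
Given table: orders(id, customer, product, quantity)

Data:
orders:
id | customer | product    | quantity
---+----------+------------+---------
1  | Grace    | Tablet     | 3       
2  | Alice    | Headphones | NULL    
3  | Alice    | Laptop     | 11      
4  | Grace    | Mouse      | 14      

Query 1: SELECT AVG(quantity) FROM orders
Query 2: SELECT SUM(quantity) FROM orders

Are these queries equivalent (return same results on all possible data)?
No, not equivalent

Query 1 returns: [(9.333333333333334,)]
Query 2 returns: [(28,)]

Reason: AVG vs SUM give different aggregate values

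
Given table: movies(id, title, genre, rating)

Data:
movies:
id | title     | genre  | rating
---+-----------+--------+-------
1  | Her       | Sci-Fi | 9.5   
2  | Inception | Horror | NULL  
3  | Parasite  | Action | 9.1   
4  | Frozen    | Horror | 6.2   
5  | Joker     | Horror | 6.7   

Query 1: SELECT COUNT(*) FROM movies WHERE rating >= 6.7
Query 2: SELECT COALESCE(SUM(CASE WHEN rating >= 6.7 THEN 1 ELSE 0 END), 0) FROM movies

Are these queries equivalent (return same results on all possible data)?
Yes, equivalent

Both queries return: [(3,)]

Reason: COUNT with WHERE vs conditional SUM (COALESCE handles empty-table NULL)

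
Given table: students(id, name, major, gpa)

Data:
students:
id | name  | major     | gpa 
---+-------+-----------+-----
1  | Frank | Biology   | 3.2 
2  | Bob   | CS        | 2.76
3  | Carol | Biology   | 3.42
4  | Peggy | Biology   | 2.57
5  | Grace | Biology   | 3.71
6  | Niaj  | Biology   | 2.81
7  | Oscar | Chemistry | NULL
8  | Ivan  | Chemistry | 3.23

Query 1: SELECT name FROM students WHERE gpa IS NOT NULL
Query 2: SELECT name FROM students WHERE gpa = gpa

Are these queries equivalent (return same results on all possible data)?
Yes, equivalent

Both queries return: [('Bob',), ('Carol',), ('Frank',), ('Grace',), ('Ivan',), ('Niaj',), ('Peggy',)]

Reason: IS NOT NULL vs self-equality (both exclude NULLs)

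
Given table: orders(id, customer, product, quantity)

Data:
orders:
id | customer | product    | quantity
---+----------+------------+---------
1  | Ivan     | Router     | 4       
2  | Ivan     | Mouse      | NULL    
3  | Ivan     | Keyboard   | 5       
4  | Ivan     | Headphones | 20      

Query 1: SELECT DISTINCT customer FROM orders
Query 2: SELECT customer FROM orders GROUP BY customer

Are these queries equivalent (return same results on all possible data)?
Yes, equivalent

Both queries return: [('Ivan',)]

Reason: Both get unique customers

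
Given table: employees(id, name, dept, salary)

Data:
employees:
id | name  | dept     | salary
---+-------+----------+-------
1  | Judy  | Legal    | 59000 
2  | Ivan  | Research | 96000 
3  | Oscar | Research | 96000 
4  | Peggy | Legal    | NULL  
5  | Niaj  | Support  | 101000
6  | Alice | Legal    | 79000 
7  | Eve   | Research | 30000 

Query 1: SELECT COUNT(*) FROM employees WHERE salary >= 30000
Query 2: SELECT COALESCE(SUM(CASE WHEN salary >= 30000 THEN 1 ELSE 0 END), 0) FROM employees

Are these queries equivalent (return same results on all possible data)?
Yes, equivalent

Both queries return: [(6,)]

Reason: COUNT with WHERE vs conditional SUM (COALESCE handles empty-table NULL)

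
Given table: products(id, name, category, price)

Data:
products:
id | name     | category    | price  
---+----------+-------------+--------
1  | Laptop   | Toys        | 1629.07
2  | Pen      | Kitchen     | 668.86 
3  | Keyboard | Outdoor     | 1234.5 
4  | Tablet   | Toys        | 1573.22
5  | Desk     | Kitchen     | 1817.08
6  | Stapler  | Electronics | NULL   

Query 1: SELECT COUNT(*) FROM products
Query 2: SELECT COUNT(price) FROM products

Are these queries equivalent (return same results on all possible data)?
No, not equivalent

Query 1 returns: [(6,)]
Query 2 returns: [(5,)]

Reason: COUNT(*) includes NULLs, COUNT(column) excludes them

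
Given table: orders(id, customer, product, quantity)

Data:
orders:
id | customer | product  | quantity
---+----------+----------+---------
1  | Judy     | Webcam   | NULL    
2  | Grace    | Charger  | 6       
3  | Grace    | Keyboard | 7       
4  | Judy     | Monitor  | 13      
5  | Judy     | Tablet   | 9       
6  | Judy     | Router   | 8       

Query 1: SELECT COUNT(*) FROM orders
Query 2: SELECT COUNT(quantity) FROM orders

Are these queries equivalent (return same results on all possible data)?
No, not equivalent

Query 1 returns: [(6,)]
Query 2 returns: [(5,)]

Reason: COUNT(*) includes NULLs, COUNT(column) excludes them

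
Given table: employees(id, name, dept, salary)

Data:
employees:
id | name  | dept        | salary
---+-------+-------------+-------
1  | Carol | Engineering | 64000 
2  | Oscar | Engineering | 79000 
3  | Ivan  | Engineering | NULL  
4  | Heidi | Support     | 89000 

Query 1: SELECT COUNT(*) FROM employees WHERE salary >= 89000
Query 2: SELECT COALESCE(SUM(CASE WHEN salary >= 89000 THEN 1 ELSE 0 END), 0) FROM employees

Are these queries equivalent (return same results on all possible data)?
Yes, equivalent

Both queries return: [(1,)]

Reason: COUNT with WHERE vs conditional SUM (COALESCE handles empty-table NULL)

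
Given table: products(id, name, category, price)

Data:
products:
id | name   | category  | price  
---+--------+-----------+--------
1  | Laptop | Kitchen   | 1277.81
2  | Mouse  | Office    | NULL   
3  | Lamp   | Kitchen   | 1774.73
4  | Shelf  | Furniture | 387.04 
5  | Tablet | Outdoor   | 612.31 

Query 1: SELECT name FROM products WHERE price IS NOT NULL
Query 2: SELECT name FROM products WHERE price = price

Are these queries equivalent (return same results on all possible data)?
Yes, equivalent

Both queries return: [('Lamp',), ('Laptop',), ('Shelf',), ('Tablet',)]

Reason: IS NOT NULL vs self-equality (both exclude NULLs)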